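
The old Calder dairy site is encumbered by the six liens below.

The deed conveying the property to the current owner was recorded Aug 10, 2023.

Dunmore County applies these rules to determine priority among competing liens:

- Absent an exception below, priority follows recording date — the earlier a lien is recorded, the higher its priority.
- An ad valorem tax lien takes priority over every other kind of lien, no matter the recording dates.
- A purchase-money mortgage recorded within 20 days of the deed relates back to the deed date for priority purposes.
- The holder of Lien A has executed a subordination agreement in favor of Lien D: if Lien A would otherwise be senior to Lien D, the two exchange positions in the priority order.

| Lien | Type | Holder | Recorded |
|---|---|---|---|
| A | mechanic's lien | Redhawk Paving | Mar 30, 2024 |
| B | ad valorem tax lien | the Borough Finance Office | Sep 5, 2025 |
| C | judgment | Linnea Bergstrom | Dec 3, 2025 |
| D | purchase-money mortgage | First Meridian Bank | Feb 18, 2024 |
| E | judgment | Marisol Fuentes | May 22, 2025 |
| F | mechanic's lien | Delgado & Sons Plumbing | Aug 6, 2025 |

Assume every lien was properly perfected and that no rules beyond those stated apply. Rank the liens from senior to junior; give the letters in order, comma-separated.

Effective dates: D was recorded 192 days after the deed — beyond 20 days — so no relation-back applies.
As an ad valorem tax lien, B is senior to every other lien.
Ordering the rest by effective date: D (Feb 18, 2024), A (Mar 30, 2024), E (May 22, 2025), F (Aug 6, 2025), C (Dec 3, 2025).
A already ranks below D; the subordination has no effect.

B, D, A, E, F, C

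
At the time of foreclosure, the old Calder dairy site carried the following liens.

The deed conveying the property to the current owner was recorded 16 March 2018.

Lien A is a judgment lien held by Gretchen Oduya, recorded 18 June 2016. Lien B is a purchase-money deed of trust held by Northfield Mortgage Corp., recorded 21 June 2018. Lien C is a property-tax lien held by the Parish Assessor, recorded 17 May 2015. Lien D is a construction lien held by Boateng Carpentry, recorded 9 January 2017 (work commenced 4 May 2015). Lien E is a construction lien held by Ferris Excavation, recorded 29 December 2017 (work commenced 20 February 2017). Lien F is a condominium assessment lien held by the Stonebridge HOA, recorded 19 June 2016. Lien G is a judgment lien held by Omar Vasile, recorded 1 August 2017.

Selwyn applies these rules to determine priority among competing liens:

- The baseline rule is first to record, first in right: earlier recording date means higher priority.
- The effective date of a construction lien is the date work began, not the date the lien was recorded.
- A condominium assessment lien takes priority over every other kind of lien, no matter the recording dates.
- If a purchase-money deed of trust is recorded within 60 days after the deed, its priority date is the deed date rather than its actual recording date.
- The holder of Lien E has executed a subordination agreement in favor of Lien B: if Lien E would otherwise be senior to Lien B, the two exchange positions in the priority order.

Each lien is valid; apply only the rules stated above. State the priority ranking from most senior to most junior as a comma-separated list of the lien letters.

F, D, C, A, B, G, E

First, effective dates: B was recorded 97 days after the deed — beyond 60 days — so no relation-back applies; D relates back to 4 May 2015 (work commenced); E's effective date is 20 February 2017, when work began.
F is a condominium assessment lien and takes priority over every other lien.
Among the remaining liens, by effective date: D (4 May 2015), C (17 May 2015), A (18 June 2016), E (20 February 2017), G (1 August 2017), B (21 June 2018).
E is senior to B before the subordination, so the two trade places.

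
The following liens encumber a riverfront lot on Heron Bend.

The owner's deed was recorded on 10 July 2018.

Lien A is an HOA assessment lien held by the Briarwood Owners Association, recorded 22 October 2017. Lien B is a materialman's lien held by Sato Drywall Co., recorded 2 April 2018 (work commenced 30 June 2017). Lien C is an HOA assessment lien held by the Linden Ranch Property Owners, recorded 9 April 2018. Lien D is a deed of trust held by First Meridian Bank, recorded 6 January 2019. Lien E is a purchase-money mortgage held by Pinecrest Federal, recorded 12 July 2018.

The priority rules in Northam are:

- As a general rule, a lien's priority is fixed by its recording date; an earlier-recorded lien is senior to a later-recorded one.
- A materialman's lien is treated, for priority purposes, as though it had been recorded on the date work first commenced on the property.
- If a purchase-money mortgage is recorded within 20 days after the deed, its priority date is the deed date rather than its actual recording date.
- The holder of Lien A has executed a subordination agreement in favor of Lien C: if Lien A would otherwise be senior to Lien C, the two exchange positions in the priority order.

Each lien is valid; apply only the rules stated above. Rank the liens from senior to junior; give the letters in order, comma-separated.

First, effective dates: B is treated as recorded 30 June 2017, the work-commencement date; E relates back to the deed date 10 July 2018.
By effective date: B (30 June 2017), A (22 October 2017), C (9 April 2018), E (10 July 2018), D (6 January 2019).
Because A would otherwise rank above C, the subordination swaps them.

B, C, A, E, D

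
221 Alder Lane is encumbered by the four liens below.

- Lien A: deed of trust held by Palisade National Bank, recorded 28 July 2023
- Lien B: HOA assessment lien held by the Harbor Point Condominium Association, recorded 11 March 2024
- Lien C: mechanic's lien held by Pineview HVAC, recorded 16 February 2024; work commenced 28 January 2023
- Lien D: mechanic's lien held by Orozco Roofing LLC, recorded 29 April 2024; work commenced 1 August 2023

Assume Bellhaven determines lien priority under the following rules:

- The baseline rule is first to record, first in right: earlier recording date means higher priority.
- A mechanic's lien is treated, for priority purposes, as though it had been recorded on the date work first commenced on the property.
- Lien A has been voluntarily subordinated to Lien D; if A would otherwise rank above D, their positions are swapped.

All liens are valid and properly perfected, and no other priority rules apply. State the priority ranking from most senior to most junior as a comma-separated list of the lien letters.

Effective dates: C is treated as recorded 28 January 2023, the work-commencement date; D relates back to 1 August 2023 (work commenced).
By effective date, earliest first: C (28 January 2023), A (28 July 2023), D (1 August 2023), B (11 March 2024).
Because A would otherwise rank above D, the subordination swaps them.

C, D, A, B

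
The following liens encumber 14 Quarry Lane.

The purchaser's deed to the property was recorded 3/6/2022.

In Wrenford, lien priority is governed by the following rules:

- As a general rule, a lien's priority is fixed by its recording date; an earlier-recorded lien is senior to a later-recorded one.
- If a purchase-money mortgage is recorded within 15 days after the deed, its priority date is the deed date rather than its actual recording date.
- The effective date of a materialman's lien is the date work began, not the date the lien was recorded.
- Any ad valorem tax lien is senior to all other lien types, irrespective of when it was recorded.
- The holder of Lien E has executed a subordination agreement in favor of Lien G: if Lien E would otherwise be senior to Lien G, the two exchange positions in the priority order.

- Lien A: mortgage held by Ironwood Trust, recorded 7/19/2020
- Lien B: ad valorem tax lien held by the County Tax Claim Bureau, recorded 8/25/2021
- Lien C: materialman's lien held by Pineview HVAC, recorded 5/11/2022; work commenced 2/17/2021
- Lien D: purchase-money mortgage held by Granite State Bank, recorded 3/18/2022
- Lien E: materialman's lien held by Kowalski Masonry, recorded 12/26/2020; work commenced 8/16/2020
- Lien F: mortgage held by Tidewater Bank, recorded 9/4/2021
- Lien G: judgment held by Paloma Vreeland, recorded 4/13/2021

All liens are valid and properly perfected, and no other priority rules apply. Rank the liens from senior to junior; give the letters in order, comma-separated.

Adjusting effective dates: C is treated as recorded 2/17/2021, the work-commencement date; D was recorded within the 15-day window, so its effective date is the deed date 3/6/2022; E is treated as recorded 8/16/2020, the work-commencement date.
B, as an ad valorem tax lien, has superpriority and ranks first.
The other liens, earliest effective date first: A (7/19/2020), E (8/16/2020), C (2/17/2021), G (4/13/2021), F (9/4/2021), D (3/6/2022).
The subordination applies — E was senior to G — so E and G swap.

B, A, G, C, E, F, D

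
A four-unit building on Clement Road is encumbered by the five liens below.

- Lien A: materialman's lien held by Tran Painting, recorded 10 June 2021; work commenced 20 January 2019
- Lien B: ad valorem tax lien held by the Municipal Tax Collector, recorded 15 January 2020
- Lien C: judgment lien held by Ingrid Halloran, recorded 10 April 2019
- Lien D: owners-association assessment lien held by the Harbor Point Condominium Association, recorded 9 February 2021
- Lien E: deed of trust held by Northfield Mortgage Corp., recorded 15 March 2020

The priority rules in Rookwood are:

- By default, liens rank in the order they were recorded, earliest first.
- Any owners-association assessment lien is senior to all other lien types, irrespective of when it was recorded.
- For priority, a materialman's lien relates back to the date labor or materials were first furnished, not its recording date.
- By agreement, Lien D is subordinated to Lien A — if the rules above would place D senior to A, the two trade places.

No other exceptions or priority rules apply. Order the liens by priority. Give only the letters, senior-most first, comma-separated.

A, D, C, B, E

Effective dates: A relates back to 20 January 2019 (work commenced).
D is an owners-association assessment lien and takes priority over every other lien.
Among the remaining liens, by effective date: A (20 January 2019), C (10 April 2019), B (15 January 2020), E (15 March 2020).
D is senior to A before the subordination, so the two trade places.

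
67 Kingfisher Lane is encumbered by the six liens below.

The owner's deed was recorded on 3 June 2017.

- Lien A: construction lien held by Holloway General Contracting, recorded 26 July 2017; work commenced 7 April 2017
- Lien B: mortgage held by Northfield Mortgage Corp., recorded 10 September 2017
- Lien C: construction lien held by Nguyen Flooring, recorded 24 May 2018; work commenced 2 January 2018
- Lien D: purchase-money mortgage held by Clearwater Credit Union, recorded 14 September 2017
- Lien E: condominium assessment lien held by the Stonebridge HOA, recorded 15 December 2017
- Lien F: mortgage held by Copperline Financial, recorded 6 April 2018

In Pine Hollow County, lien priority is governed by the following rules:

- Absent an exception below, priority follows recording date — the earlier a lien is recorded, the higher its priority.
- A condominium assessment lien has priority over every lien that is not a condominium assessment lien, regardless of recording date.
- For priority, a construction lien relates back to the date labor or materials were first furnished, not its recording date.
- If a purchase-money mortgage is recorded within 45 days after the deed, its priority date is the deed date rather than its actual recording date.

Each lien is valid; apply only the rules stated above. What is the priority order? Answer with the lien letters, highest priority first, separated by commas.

E, A, B, D, C, F

Effective dates after the stated exceptions: A's effective date is 7 April 2017, when work began; C is treated as recorded 2 January 2018, the work-commencement date; D was recorded 103 days after the deed — beyond 45 days — so no relation-back applies.
E is a condominium assessment lien, so it outranks all other liens regardless of date.
The other liens, earliest effective date first: A (7 April 2017), B (10 September 2017), D (14 September 2017), C (2 January 2018), F (6 April 2018).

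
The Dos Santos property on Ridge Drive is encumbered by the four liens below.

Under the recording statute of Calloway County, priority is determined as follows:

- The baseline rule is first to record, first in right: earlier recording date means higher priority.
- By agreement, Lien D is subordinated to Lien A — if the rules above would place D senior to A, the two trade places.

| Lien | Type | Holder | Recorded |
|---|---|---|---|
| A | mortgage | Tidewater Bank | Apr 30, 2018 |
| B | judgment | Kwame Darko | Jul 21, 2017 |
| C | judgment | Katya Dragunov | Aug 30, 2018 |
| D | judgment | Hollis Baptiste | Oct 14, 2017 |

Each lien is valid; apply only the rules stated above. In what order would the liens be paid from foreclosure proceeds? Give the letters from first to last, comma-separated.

By effective date, earliest first: B (Jul 21, 2017), D (Oct 14, 2017), A (Apr 30, 2018), C (Aug 30, 2018).
Because D would otherwise rank above A, the subordination swaps them.

B, A, D, C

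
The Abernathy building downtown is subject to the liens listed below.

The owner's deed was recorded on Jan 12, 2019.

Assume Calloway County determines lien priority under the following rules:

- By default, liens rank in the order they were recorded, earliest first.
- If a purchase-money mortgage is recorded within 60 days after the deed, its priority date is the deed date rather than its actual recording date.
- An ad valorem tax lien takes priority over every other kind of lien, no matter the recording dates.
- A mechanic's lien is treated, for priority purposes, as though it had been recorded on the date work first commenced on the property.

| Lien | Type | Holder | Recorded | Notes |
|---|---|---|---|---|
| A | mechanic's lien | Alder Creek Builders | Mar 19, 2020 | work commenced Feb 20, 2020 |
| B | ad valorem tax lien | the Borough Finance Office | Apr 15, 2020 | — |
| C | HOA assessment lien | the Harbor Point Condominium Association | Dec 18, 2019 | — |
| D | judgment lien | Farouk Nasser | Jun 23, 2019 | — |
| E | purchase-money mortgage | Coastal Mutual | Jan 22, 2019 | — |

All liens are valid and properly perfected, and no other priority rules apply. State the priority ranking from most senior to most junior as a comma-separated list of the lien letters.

B, E, D, C, A

Effective dates after the stated exceptions: A's effective date is Feb 20, 2020, when work began; E was recorded within the 60-day window, so its effective date is the deed date Jan 12, 2019.
As an ad valorem tax lien, B is senior to every other lien.
The other liens, earliest effective date first: E (Jan 12, 2019), D (Jun 23, 2019), C (Dec 18, 2019), A (Feb 20, 2020).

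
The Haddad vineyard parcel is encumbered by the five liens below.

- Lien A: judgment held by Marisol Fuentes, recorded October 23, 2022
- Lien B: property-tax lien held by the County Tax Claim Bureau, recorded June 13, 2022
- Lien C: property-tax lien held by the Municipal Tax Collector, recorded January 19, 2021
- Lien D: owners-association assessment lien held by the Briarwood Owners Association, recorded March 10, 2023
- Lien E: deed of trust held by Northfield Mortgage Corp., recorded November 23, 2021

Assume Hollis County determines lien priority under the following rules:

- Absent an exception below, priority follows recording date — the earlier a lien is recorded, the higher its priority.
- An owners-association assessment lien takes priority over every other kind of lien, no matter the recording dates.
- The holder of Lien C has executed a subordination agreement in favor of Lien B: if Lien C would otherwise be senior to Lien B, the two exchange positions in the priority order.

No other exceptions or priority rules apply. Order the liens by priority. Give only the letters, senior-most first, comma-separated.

D, B, E, C, A

D is an owners-association assessment lien and takes priority over every other lien.
The other liens, earliest effective date first: C (January 19, 2021), E (November 23, 2021), B (June 13, 2022), A (October 23, 2022).
C would otherwise be senior to B, so under the subordination agreement C and B exchange positions.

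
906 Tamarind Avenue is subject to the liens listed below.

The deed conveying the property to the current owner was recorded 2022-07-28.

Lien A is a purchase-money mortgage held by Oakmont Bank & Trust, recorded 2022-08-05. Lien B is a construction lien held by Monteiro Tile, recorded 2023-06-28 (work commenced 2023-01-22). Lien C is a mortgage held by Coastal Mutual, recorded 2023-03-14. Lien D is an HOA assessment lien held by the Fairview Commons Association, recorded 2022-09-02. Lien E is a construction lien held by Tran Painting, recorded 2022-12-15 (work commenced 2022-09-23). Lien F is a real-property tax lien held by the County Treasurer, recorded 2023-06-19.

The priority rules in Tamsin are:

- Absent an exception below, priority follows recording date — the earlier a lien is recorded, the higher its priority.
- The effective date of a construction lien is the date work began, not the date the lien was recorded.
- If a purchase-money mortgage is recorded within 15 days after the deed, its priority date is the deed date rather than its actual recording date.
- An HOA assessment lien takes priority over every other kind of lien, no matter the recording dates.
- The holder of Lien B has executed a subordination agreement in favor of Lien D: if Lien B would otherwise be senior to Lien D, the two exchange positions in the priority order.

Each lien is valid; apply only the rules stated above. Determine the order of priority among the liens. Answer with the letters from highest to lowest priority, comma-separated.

D, A, E, B, C, F

First, effective dates: A was recorded within the 15-day window, so its effective date is the deed date 2022-07-28; B relates back to 2023-01-22 (work commenced); E is treated as recorded 2022-09-23, the work-commencement date.
D is an HOA assessment lien, so it outranks all other liens regardless of date.
Among the remaining liens, by effective date: A (2022-07-28), E (2022-09-23), B (2023-01-22), C (2023-03-14), F (2023-06-19).
B already ranks below D; the subordination has no effect.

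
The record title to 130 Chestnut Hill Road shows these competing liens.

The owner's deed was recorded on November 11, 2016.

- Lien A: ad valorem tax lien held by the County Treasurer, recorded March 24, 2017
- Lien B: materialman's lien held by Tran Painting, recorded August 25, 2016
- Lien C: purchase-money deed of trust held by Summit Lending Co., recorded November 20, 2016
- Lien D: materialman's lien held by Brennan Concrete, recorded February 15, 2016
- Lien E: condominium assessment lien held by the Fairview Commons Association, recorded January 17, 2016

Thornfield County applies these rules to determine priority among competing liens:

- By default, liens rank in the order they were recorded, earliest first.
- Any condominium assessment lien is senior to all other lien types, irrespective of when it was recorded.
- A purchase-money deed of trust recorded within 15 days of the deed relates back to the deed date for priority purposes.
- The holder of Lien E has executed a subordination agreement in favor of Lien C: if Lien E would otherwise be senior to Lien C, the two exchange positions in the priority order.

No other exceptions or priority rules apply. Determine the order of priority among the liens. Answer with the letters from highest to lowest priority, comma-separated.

Adjusting effective dates: C was recorded within the 15-day window, so its effective date is the deed date November 11, 2016.
E is a condominium assessment lien, so it outranks all other liens regardless of date.
Among the remaining liens, by effective date: D (February 15, 2016), B (August 25, 2016), C (November 11, 2016), A (March 24, 2017).
E is senior to C before the subordination, so the two trade places.

C, D, B, E, A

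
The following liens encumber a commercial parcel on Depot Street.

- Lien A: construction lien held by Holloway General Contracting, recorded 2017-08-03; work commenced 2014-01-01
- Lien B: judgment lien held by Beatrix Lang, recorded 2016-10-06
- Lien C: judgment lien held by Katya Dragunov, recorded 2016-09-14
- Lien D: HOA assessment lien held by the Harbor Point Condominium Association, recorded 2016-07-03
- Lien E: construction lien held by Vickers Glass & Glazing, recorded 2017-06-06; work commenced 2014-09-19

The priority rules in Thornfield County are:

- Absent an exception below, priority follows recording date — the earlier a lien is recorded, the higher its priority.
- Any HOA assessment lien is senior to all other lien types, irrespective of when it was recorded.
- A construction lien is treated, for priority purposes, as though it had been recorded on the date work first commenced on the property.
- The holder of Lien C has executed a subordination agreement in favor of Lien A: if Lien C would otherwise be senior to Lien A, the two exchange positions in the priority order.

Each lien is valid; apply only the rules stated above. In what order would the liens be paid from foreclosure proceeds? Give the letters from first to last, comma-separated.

D, A, E, C, B

Effective dates after the stated exceptions: A is treated as recorded 2014-01-01, the work-commencement date; E relates back to 2014-09-19 (work commenced).
D, as an HOA assessment lien, has superpriority and ranks first.
Remaining liens by effective date: A (2014-01-01), E (2014-09-19), C (2016-09-14), B (2016-10-06).
C already ranks below A; the subordination has no effect.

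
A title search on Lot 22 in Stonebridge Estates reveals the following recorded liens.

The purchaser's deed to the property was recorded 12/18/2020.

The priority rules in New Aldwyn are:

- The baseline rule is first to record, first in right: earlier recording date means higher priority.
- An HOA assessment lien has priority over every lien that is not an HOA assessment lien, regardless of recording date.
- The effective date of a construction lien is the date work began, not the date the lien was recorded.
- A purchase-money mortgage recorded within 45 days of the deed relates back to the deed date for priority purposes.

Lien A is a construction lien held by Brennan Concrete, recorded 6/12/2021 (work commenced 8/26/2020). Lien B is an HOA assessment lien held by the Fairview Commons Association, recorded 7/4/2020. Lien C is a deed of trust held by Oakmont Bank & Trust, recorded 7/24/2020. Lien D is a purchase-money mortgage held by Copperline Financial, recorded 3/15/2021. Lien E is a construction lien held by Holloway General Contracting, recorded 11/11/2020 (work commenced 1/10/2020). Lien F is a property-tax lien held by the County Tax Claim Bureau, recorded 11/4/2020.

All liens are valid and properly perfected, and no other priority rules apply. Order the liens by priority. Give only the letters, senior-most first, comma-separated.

Effective dates: A's effective date is 8/26/2020, when work began; D was recorded 87 days after the deed — beyond 45 days — so no relation-back applies; E is treated as recorded 1/10/2020, the work-commencement date.
B is an HOA assessment lien, so it outranks all other liens regardless of date.
Among the remaining liens, by effective date: E (1/10/2020), C (7/24/2020), A (8/26/2020), F (11/4/2020), D (3/15/2021).

B, E, C, A, F, D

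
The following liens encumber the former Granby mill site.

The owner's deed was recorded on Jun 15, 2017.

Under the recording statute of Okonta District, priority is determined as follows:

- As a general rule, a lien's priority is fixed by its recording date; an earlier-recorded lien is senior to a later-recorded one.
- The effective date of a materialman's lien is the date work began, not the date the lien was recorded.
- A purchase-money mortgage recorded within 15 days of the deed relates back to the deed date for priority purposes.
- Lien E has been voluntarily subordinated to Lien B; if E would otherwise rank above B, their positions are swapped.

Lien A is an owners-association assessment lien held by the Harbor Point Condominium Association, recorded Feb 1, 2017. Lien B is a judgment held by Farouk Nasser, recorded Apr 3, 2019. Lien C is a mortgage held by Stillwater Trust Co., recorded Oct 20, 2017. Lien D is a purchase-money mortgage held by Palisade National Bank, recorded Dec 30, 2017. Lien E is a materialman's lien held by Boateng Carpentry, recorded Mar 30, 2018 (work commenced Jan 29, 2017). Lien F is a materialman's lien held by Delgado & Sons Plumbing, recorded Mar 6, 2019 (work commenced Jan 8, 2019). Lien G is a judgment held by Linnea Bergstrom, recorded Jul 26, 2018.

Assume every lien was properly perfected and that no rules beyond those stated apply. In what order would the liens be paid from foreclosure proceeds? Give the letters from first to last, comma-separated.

B, A, C, D, G, F, E

Effective dates after the stated exceptions: D was recorded 198 days after the deed, outside the 15-day window, so it keeps its recording date; E relates back to Jan 29, 2017 (work commenced); F relates back to Jan 8, 2019 (work commenced).
Sorted by effective date: E (Jan 29, 2017), A (Feb 1, 2017), C (Oct 20, 2017), D (Dec 30, 2017), G (Jul 26, 2018), F (Jan 8, 2019), B (Apr 3, 2019).
The subordination applies — E was senior to B — so E and B swap.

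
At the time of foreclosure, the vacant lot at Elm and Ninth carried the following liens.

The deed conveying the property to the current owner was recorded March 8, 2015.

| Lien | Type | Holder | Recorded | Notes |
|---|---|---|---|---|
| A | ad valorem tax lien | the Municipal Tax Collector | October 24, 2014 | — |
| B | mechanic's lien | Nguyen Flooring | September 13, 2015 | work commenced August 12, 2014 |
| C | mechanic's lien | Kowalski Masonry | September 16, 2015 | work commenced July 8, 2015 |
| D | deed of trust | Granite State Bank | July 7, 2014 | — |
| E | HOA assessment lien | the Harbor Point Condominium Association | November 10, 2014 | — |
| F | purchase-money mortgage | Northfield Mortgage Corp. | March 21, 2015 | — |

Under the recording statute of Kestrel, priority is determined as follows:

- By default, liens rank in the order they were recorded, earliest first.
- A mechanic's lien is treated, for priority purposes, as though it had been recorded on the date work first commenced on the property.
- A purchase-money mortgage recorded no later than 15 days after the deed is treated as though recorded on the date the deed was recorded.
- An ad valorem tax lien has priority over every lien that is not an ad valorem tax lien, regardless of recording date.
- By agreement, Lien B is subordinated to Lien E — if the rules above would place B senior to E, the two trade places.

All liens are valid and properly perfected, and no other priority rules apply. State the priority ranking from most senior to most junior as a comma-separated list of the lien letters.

Effective dates after the stated exceptions: B relates back to August 12, 2014 (work commenced); C is treated as recorded July 8, 2015, the work-commencement date; F relates back to the deed date March 8, 2015.
A is an ad valorem tax lien and takes priority over every other lien.
Among the remaining liens, by effective date: D (July 7, 2014), B (August 12, 2014), E (November 10, 2014), F (March 8, 2015), C (July 8, 2015).
The subordination applies — B was senior to E — so B and E swap.

A, D, E, B, F, C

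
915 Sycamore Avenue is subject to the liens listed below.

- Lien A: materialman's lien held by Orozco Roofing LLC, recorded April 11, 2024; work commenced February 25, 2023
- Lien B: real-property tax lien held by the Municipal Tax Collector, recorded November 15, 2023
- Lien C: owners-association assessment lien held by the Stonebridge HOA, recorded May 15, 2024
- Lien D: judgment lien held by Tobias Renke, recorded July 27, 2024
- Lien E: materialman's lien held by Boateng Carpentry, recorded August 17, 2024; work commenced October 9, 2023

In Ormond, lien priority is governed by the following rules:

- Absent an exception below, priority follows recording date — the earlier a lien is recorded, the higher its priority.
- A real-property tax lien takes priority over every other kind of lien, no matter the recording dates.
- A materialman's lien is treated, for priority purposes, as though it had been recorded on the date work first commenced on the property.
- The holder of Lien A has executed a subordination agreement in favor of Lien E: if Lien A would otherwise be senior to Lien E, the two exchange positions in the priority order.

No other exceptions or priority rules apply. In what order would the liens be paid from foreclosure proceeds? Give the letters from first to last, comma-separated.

Effective dates: A's effective date is February 25, 2023, when work began; E relates back to October 9, 2023 (work commenced).
As a real-property tax lien, B is senior to every other lien.
Among the remaining liens, by effective date: A (February 25, 2023), E (October 9, 2023), C (May 15, 2024), D (July 27, 2024).
A is senior to E before the subordination, so the two trade places.

B, E, A, C, D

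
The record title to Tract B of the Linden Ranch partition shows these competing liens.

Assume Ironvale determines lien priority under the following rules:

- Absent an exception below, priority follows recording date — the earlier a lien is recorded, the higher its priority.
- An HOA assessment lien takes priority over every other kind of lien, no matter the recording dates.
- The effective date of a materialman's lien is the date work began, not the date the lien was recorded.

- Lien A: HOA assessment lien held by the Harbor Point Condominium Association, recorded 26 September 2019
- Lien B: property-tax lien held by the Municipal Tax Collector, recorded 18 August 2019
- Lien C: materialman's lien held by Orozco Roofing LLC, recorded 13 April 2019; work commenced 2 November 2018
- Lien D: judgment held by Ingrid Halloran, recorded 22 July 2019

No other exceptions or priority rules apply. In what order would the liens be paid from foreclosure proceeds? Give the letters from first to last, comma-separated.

A, C, D, B

Effective dates after the stated exceptions: C relates back to 2 November 2018 (work commenced).
As an HOA assessment lien, A is senior to every other lien.
Among the remaining liens, by effective date: C (2 November 2018), D (22 July 2019), B (18 August 2019).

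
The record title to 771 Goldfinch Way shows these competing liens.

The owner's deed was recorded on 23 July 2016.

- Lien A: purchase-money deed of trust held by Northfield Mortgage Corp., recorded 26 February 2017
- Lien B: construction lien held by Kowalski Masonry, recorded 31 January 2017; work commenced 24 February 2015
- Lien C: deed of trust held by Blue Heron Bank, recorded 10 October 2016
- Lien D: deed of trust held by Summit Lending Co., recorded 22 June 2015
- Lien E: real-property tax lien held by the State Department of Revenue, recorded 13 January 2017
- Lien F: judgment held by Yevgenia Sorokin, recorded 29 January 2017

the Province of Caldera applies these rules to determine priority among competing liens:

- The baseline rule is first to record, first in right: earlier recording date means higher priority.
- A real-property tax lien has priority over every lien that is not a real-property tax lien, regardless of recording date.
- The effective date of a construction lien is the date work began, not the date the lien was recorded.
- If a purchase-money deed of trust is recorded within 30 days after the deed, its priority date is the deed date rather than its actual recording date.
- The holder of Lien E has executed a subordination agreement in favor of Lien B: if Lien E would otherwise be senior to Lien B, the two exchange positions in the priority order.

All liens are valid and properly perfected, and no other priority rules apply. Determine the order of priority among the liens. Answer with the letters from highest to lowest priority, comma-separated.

Effective dates: A missed the 30-day window (218 days after the deed), so its recording date stands; B relates back to 24 February 2015 (work commenced).
E is a real-property tax lien and takes priority over every other lien.
The other liens, earliest effective date first: B (24 February 2015), D (22 June 2015), C (10 October 2016), F (29 January 2017), A (26 February 2017).
E would otherwise be senior to B, so under the subordination agreement E and B exchange positions.

B, E, D, C, F, A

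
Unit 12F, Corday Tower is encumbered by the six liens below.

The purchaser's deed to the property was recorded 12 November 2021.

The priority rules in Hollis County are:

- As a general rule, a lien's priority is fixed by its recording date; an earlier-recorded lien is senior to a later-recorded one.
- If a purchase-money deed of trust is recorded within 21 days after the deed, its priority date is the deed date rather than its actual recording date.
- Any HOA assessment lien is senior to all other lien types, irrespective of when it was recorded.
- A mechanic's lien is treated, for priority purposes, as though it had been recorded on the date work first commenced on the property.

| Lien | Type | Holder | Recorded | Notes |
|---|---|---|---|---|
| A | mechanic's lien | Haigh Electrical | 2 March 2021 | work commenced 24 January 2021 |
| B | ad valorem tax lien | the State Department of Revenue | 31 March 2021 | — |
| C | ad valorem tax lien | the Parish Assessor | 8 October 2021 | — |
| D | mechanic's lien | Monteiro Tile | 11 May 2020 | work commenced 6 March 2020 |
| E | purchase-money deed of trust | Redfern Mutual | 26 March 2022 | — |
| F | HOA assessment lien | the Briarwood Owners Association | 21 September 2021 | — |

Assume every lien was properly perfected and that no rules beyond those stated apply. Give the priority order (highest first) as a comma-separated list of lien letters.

F, D, A, B, C, E

Effective dates after the stated exceptions: A is treated as recorded 24 January 2021, the work-commencement date; D's effective date is 6 March 2020, when work began; E missed the 21-day window (134 days after the deed), so its recording date stands.
F is an HOA assessment lien and takes priority over every other lien.
Among the remaining liens, by effective date: D (6 March 2020), A (24 January 2021), B (31 March 2021), C (8 October 2021), E (26 March 2022).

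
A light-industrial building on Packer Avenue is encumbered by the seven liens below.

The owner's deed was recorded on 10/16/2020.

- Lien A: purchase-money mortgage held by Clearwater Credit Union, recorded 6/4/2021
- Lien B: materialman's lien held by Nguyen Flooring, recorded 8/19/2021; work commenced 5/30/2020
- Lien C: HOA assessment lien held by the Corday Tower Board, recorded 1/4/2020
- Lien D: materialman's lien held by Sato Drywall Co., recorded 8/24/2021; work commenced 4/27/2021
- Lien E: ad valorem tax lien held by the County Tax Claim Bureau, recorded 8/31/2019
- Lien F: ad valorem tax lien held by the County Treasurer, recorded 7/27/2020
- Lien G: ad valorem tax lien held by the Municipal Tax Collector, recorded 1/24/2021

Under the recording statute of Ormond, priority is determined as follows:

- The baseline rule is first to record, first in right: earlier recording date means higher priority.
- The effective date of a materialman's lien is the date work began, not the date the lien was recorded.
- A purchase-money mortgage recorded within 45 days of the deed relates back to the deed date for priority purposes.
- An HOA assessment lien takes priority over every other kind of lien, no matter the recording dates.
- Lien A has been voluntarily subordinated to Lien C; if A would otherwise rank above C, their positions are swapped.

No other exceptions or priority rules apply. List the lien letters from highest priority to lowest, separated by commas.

Adjusting effective dates: A was recorded 231 days after the deed — beyond 45 days — so no relation-back applies; B's effective date is 5/30/2020, when work began; D is treated as recorded 4/27/2021, the work-commencement date.
C, as an HOA assessment lien, has superpriority and ranks first.
Among the remaining liens, by effective date: E (8/31/2019), B (5/30/2020), F (7/27/2020), G (1/24/2021), D (4/27/2021), A (6/4/2021).
A is already junior to C, so the subordination agreement changes nothing.

C, E, B, F, G, D, A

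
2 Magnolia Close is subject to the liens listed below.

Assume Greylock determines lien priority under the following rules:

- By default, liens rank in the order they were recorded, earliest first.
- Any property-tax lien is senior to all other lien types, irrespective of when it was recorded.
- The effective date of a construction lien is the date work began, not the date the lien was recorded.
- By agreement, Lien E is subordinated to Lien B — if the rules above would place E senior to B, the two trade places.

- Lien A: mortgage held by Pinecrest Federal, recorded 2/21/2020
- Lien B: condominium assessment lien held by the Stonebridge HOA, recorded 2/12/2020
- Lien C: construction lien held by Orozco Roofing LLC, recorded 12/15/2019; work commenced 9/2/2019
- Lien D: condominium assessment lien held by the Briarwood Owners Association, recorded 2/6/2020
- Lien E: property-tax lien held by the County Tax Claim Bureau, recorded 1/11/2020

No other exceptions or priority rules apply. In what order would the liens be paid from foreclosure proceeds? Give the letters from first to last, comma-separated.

B, C, D, E, A

Effective dates: C's effective date is 9/2/2019, when work began.
E is a property-tax lien, so it outranks all other liens regardless of date.
Ordering the rest by effective date: C (9/2/2019), D (2/6/2020), B (2/12/2020), A (2/21/2020).
E is senior to B before the subordination, so the two trade places.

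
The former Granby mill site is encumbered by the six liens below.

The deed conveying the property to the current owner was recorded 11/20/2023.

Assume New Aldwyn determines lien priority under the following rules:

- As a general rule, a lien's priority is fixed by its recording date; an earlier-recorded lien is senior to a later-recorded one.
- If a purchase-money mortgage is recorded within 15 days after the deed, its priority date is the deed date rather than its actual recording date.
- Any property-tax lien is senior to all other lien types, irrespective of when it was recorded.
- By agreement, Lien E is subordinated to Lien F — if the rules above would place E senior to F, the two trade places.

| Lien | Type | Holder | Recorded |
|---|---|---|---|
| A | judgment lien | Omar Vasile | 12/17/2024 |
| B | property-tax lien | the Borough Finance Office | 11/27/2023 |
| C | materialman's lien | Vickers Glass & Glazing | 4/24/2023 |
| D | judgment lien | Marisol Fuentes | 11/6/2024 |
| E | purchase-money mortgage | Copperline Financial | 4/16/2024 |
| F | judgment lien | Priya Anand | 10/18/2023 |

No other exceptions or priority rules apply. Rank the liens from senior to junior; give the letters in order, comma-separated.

B, C, F, E, D, A

Adjusting effective dates: E was recorded 148 days after the deed — beyond 15 days — so no relation-back applies.
B is a property-tax lien, so it outranks all other liens regardless of date.
Among the remaining liens, by effective date: C (4/24/2023), F (10/18/2023), E (4/16/2024), D (11/6/2024), A (12/17/2024).
E is already junior to F, so the subordination agreement changes nothing.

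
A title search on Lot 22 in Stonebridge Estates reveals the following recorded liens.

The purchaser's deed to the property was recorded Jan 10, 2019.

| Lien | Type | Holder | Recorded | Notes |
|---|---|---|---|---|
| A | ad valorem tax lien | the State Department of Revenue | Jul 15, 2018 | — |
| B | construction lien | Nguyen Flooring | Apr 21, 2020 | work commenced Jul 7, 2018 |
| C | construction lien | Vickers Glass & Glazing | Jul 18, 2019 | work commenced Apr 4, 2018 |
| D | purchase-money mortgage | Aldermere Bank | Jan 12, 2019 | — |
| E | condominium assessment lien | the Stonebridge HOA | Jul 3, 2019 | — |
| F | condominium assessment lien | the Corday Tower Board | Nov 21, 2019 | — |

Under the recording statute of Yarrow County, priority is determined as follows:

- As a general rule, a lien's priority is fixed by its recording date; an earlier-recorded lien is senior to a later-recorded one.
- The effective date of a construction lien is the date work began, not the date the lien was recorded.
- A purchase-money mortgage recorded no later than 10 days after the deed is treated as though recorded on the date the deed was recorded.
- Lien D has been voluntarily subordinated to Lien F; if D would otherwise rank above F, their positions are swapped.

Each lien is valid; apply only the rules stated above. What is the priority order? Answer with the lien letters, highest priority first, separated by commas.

First, effective dates: B is treated as recorded Jul 7, 2018, the work-commencement date; C relates back to Apr 4, 2018 (work commenced); D's effective date is the deed date, Jan 10, 2019.
Ordering by effective date: C (Apr 4, 2018), B (Jul 7, 2018), A (Jul 15, 2018), D (Jan 10, 2019), E (Jul 3, 2019), F (Nov 21, 2019).
D is senior to F before the subordination, so the two trade places.

C, B, A, F, E, D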